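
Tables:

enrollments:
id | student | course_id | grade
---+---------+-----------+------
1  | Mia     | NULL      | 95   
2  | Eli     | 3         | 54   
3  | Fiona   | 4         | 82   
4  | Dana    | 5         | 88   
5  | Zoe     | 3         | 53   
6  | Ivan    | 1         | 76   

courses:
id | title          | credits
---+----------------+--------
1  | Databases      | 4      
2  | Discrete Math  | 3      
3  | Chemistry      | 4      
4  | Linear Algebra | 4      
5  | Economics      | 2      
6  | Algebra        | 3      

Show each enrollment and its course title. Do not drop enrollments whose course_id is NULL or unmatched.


LEFT JOIN keeps every row from enrollments (the left table); where course_id has no match in courses, the course columns become NULL. Walk through each enrollment:
  - enrollment 1 (Mia): course_id=NULL, no match -> kept with NULL
  - enrollment 2 (Eli): course_id=3 -> matches Chemistry
  - enrollment 3 (Fiona): course_id=4 -> matches Linear Algebra
  - enrollment 4 (Dana): course_id=5 -> matches Economics
  - enrollment 5 (Zoe): course_id=3 -> matches Chemistry
  - enrollment 6 (Ivan): course_id=1 -> matches Databases
All 6 rows appear; 1 has NULL course.

SQL:
SELECT a.student, b.title AS course
FROM enrollments a
LEFT JOIN courses b ON a.course_id = b.id

Result:
student | course        
--------+---------------
Mia     | NULL          
Eli     | Chemistry     
Fiona   | Linear Algebra
Dana    | Economics     
Zoe     | Chemistry     
Ivan    | Databases     


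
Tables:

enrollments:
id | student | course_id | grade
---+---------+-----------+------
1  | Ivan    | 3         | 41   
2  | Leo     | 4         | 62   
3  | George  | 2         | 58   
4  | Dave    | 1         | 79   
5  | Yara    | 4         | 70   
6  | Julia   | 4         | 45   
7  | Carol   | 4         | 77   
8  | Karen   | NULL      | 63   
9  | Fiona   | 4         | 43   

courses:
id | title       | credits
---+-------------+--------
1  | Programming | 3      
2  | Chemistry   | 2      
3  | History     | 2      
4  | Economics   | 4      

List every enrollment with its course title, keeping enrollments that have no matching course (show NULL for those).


LEFT JOIN keeps every row from enrollments (the left table); where course_id has no match in courses, the course columns become NULL. Walk through each enrollment:
  - enrollment 1 (Ivan): course_id=3 -> matches History
  - enrollment 2 (Leo): course_id=4 -> matches Economics
  - enrollment 3 (George): course_id=2 -> matches Chemistry
  - enrollment 4 (Dave): course_id=1 -> matches Programming
  - enrollment 5 (Yara): course_id=4 -> matches Economics
  - enrollment 6 (Julia): course_id=4 -> matches Economics
  - enrollment 7 (Carol): course_id=4 -> matches Economics
  - enrollment 8 (Karen): course_id=NULL, no match -> kept with NULL
  - enrollment 9 (Fiona): course_id=4 -> matches Economics
All 9 rows appear; 1 has NULL course.

SQL:
SELECT a.student, b.title AS course
FROM enrollments a
LEFT JOIN courses b ON a.course_id = b.id

Result:
student | course     
--------+------------
Ivan    | History    
Leo     | Economics  
George  | Chemistry  
Dave    | Programming
Yara    | Economics  
Julia   | Economics  
Carol   | Economics  
Karen   | NULL       
Fiona   | Economics  


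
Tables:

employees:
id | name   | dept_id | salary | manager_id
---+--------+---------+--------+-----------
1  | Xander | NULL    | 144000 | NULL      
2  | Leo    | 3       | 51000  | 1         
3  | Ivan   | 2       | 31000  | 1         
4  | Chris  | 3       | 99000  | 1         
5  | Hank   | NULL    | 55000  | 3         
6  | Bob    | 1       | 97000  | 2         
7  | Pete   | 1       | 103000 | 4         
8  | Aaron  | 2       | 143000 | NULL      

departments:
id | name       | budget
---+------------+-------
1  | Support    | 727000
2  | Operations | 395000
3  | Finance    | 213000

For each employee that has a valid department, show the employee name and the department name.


INNER JOIN keeps only employees rows whose dept_id matches an id in departments. Walk through each employee:
  - employee 1 (Xander): dept_id=NULL, no match -> dropped
  - employee 2 (Leo): dept_id=3 -> matches Finance
  - employee 3 (Ivan): dept_id=2 -> matches Operations
  - employee 4 (Chris): dept_id=3 -> matches Finance
  - employee 5 (Hank): dept_id=NULL, no match -> dropped
  - employee 6 (Bob): dept_id=1 -> matches Support
  - employee 7 (Pete): dept_id=1 -> matches Support
  - employee 8 (Aaron): dept_id=2 -> matches Operations
So 2 of 8 rows are dropped.

SQL:
SELECT a.name, b.name AS department
FROM employees a
INNER JOIN departments b ON a.dept_id = b.id

Result:
name  | department
------+-----------
Leo   | Finance   
Ivan  | Operations
Chris | Finance   
Bob   | Support   
Pete  | Support   
Aaron | Operations


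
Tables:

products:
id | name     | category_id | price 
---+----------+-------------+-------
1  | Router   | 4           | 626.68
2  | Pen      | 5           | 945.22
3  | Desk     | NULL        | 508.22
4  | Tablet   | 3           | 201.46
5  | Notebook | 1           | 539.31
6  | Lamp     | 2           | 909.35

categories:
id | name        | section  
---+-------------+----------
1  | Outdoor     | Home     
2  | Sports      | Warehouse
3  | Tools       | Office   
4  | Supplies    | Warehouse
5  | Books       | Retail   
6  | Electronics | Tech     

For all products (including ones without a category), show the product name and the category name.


LEFT JOIN keeps every row from products (the left table); where category_id has no match in categories, the category columns become NULL. Walk through each product:
  - product 1 (Router): category_id=4 -> matches Supplies
  - product 2 (Pen): category_id=5 -> matches Books
  - product 3 (Desk): category_id=NULL, no match -> kept with NULL
  - product 4 (Tablet): category_id=3 -> matches Tools
  - product 5 (Notebook): category_id=1 -> matches Outdoor
  - product 6 (Lamp): category_id=2 -> matches Sports
All 6 rows appear; 1 has NULL category.

SQL:
SELECT a.name, b.name AS category
FROM products a
LEFT JOIN categories b ON a.category_id = b.id

Result:
name     | category
---------+---------
Router   | Supplies
Pen      | Books   
Desk     | NULL    
Tablet   | Tools   
Notebook | Outdoor 
Lamp     | Sports  


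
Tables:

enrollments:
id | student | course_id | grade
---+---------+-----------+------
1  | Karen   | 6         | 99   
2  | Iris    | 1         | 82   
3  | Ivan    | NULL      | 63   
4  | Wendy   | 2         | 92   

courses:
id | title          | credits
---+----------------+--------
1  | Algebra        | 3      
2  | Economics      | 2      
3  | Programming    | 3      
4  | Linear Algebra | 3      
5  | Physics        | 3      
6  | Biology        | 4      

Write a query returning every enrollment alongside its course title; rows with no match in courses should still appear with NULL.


LEFT JOIN keeps every row from enrollments (the left table); where course_id has no match in courses, the course columns become NULL. Walk through each enrollment:
  - enrollment 1 (Karen): course_id=6 -> matches Biology
  - enrollment 2 (Iris): course_id=1 -> matches Algebra
  - enrollment 3 (Ivan): course_id=NULL, no match -> kept with NULL
  - enrollment 4 (Wendy): course_id=2 -> matches Economics
All 4 rows appear; 1 has NULL course.

SQL:
SELECT a.student, b.title AS course
FROM enrollments a
LEFT JOIN courses b ON a.course_id = b.id

Result:
student | course   
--------+----------
Karen   | Biology  
Iris    | Algebra  
Ivan    | NULL     
Wendy   | Economics


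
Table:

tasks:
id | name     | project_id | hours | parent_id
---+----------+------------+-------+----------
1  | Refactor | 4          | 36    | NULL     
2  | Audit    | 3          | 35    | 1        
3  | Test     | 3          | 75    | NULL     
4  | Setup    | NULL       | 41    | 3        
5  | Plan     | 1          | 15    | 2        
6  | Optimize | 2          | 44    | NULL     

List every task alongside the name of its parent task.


This is a self-join: tasks is joined to a second copy of itself, matching each row's parent_id to another row's id. Use LEFT JOIN so rows with parent_id=NULL are kept.
  - task 1 (Refactor): parent_id=NULL -> NULL
  - task 2 (Audit): parent_id=1 -> Refactor
  - task 3 (Test): parent_id=NULL -> NULL
  - task 4 (Setup): parent_id=3 -> Test
  - task 5 (Plan): parent_id=2 -> Audit
  - task 6 (Optimize): parent_id=NULL -> NULL

SQL:
SELECT a.name AS item, b.name AS parent
FROM tasks a
LEFT JOIN tasks b ON a.parent_id = b.id

Result:
item     | parent  
---------+---------
Refactor | NULL    
Audit    | Refactor
Test     | NULL    
Setup    | Test    
Plan     | Audit   
Optimize | NULL    


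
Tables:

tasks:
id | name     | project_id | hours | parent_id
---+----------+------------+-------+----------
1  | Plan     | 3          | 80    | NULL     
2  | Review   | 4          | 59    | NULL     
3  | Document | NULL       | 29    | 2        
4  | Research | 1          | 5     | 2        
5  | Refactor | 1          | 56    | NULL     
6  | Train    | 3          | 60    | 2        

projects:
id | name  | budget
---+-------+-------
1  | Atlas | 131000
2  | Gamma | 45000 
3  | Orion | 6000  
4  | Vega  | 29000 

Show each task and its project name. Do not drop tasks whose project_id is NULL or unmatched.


LEFT JOIN keeps every row from tasks (the left table); where project_id has no match in projects, the project columns become NULL. Walk through each task:
  - task 1 (Plan): project_id=3 -> matches Orion
  - task 2 (Review): project_id=4 -> matches Vega
  - task 3 (Document): project_id=NULL, no match -> kept with NULL
  - task 4 (Research): project_id=1 -> matches Atlas
  - task 5 (Refactor): project_id=1 -> matches Atlas
  - task 6 (Train): project_id=3 -> matches Orion
All 6 rows appear; 1 has NULL project.

SQL:
SELECT a.name, b.name AS project
FROM tasks a
LEFT JOIN projects b ON a.project_id = b.id

Result:
name     | project
---------+--------
Plan     | Orion  
Review   | Vega   
Document | NULL   
Research | Atlas  
Refactor | Atlas  
Train    | Orion  


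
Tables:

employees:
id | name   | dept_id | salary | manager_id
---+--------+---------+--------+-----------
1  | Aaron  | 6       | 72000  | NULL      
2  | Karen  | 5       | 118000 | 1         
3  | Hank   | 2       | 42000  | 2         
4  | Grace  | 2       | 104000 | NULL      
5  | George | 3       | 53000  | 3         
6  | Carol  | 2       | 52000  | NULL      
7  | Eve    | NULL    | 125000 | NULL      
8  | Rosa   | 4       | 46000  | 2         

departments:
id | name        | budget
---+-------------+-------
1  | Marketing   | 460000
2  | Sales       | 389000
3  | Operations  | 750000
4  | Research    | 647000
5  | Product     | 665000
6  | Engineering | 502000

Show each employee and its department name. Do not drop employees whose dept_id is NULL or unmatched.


LEFT JOIN keeps every row from employees (the left table); where dept_id has no match in departments, the department columns become NULL. Walk through each employee:
  - employee 1 (Aaron): dept_id=6 -> matches Engineering
  - employee 2 (Karen): dept_id=5 -> matches Product
  - employee 3 (Hank): dept_id=2 -> matches Sales
  - employee 4 (Grace): dept_id=2 -> matches Sales
  - employee 5 (George): dept_id=3 -> matches Operations
  - employee 6 (Carol): dept_id=2 -> matches Sales
  - employee 7 (Eve): dept_id=NULL, no match -> kept with NULL
  - employee 8 (Rosa): dept_id=4 -> matches Research
All 8 rows appear; 1 has NULL department.

SQL:
SELECT a.name, b.name AS department
FROM employees a
LEFT JOIN departments b ON a.dept_id = b.id

Result:
name   | department 
-------+------------
Aaron  | Engineering
Karen  | Product    
Hank   | Sales      
Grace  | Sales      
George | Operations 
Carol  | Sales      
Eve    | NULL       
Rosa   | Research   


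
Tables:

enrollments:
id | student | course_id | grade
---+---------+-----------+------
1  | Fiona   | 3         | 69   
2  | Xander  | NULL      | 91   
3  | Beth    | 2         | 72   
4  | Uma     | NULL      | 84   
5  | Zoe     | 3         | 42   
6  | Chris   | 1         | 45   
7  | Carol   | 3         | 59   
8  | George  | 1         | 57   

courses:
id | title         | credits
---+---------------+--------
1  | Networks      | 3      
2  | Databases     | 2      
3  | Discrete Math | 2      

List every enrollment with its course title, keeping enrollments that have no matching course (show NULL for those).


LEFT JOIN keeps every row from enrollments (the left table); where course_id has no match in courses, the course columns become NULL. Walk through each enrollment:
  - enrollment 1 (Fiona): course_id=3 -> matches Discrete Math
  - enrollment 2 (Xander): course_id=NULL, no match -> kept with NULL
  - enrollment 3 (Beth): course_id=2 -> matches Databases
  - enrollment 4 (Uma): course_id=NULL, no match -> kept with NULL
  - enrollment 5 (Zoe): course_id=3 -> matches Discrete Math
  - enrollment 6 (Chris): course_id=1 -> matches Networks
  - enrollment 7 (Carol): course_id=3 -> matches Discrete Math
  - enrollment 8 (George): course_id=1 -> matches Networks
All 8 rows appear; 2 have NULL course.

SQL:
SELECT a.student, b.title AS course
FROM enrollments a
LEFT JOIN courses b ON a.course_id = b.id

Result:
student | course       
--------+--------------
Fiona   | Discrete Math
Xander  | NULL         
Beth    | Databases    
Uma     | NULL         
Zoe     | Discrete Math
Chris   | Networks     
Carol   | Discrete Math
George  | Networks     


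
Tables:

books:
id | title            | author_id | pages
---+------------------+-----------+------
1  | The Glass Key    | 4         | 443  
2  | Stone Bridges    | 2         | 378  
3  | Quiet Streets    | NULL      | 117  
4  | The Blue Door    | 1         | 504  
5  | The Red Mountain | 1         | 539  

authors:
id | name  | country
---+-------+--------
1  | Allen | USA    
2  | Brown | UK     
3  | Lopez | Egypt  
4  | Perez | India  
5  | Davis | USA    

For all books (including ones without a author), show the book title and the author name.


LEFT JOIN keeps every row from books (the left table); where author_id has no match in authors, the author columns become NULL. Walk through each book:
  - book 1 (The Glass Key): author_id=4 -> matches Perez
  - book 2 (Stone Bridges): author_id=2 -> matches Brown
  - book 3 (Quiet Streets): author_id=NULL, no match -> kept with NULL
  - book 4 (The Blue Door): author_id=1 -> matches Allen
  - book 5 (The Red Mountain): author_id=1 -> matches Allen
All 5 rows appear; 1 has NULL author.

SQL:
SELECT a.title, b.name AS author
FROM books a
LEFT JOIN authors b ON a.author_id = b.id

Result:
title            | author
-----------------+-------
The Glass Key    | Perez 
Stone Bridges    | Brown 
Quiet Streets    | NULL  
The Blue Door    | Allen 
The Red Mountain | Allen 


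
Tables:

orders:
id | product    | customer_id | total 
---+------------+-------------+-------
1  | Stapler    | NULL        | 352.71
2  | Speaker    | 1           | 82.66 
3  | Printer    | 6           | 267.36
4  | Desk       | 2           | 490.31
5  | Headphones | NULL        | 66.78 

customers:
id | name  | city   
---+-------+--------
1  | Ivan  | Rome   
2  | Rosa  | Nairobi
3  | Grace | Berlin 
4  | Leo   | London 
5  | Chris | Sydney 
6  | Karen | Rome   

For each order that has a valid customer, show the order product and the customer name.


INNER JOIN keeps only orders rows whose customer_id matches an id in customers. Walk through each order:
  - order 1 (Stapler): customer_id=NULL, no match -> dropped
  - order 2 (Speaker): customer_id=1 -> matches Ivan
  - order 3 (Printer): customer_id=6 -> matches Karen
  - order 4 (Desk): customer_id=2 -> matches Rosa
  - order 5 (Headphones): customer_id=NULL, no match -> dropped
So 2 of 5 rows are dropped.

SQL:
SELECT a.product, b.name AS customer
FROM orders a
INNER JOIN customers b ON a.customer_id = b.id

Result:
product | customer
--------+---------
Speaker | Ivan    
Printer | Karen   
Desk    | Rosa    


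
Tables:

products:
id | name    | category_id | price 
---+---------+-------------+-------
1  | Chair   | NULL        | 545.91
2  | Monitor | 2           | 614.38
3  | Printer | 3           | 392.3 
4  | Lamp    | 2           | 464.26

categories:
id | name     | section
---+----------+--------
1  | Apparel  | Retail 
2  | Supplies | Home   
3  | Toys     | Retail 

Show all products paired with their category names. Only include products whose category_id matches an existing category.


INNER JOIN keeps only products rows whose category_id matches an id in categories. Walk through each product:
  - product 1 (Chair): category_id=NULL, no match -> dropped
  - product 2 (Monitor): category_id=2 -> matches Supplies
  - product 3 (Printer): category_id=3 -> matches Toys
  - product 4 (Lamp): category_id=2 -> matches Supplies
So 1 of 4 rows is dropped.

SQL:
SELECT a.name, b.name AS category
FROM products a
INNER JOIN categories b ON a.category_id = b.id

Result:
name    | category
--------+---------
Monitor | Supplies
Printer | Toys    
Lamp    | Supplies


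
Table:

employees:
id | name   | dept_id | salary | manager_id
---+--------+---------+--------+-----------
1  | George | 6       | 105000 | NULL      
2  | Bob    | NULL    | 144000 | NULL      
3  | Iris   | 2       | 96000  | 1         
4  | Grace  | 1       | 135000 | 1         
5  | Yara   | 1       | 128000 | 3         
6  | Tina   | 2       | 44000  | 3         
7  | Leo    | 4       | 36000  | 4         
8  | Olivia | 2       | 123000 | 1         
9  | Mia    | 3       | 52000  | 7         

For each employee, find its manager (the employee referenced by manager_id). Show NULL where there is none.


This is a self-join: employees is joined to a second copy of itself, matching each row's manager_id to another row's id. Use LEFT JOIN so rows with manager_id=NULL are kept.
  - employee 1 (George): manager_id=NULL -> NULL
  - employee 2 (Bob): manager_id=NULL -> NULL
  - employee 3 (Iris): manager_id=1 -> George
  - employee 4 (Grace): manager_id=1 -> George
  - employee 5 (Yara): manager_id=3 -> Iris
  - employee 6 (Tina): manager_id=3 -> Iris
  - employee 7 (Leo): manager_id=4 -> Grace
  - employee 8 (Olivia): manager_id=1 -> George
  - employee 9 (Mia): manager_id=7 -> Leo

SQL:
SELECT a.name AS item, b.name AS manager
FROM employees a
LEFT JOIN employees b ON a.manager_id = b.id

Result:
item   | manager
-------+--------
George | NULL   
Bob    | NULL   
Iris   | George 
Grace  | George 
Yara   | Iris   
Tina   | Iris   
Leo    | Grace  
Olivia | George 
Mia    | Leo    


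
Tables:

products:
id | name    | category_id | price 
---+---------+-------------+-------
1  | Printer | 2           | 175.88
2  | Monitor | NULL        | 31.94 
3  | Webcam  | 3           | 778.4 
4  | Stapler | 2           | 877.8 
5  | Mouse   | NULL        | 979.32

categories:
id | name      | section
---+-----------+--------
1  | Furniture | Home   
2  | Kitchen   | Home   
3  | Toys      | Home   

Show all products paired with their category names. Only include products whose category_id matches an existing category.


INNER JOIN keeps only products rows whose category_id matches an id in categories. Walk through each product:
  - product 1 (Printer): category_id=2 -> matches Kitchen
  - product 2 (Monitor): category_id=NULL, no match -> dropped
  - product 3 (Webcam): category_id=3 -> matches Toys
  - product 4 (Stapler): category_id=2 -> matches Kitchen
  - product 5 (Mouse): category_id=NULL, no match -> dropped
So 2 of 5 rows are dropped.

SQL:
SELECT a.name, b.name AS category
FROM products a
INNER JOIN categories b ON a.category_id = b.id

Result:
name    | category
--------+---------
Printer | Kitchen 
Webcam  | Toys    
Stapler | Kitchen 


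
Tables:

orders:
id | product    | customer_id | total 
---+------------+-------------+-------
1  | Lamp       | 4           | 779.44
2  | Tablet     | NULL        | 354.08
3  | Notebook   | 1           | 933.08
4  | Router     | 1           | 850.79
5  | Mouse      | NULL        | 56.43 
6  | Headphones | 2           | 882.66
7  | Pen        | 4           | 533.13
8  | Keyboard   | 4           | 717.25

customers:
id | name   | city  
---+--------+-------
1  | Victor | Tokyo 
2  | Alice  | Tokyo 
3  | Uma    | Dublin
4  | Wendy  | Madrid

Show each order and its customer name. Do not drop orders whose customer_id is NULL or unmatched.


LEFT JOIN keeps every row from orders (the left table); where customer_id has no match in customers, the customer columns become NULL. Walk through each order:
  - order 1 (Lamp): customer_id=4 -> matches Wendy
  - order 2 (Tablet): customer_id=NULL, no match -> kept with NULL
  - order 3 (Notebook): customer_id=1 -> matches Victor
  - order 4 (Router): customer_id=1 -> matches Victor
  - order 5 (Mouse): customer_id=NULL, no match -> kept with NULL
  - order 6 (Headphones): customer_id=2 -> matches Alice
  - order 7 (Pen): customer_id=4 -> matches Wendy
  - order 8 (Keyboard): customer_id=4 -> matches Wendy
All 8 rows appear; 2 have NULL customer.

SQL:
SELECT a.product, b.name AS customer
FROM orders a
LEFT JOIN customers b ON a.customer_id = b.id

Result:
product    | customer
-----------+---------
Lamp       | Wendy   
Tablet     | NULL    
Notebook   | Victor  
Router     | Victor  
Mouse      | NULL    
Headphones | Alice   
Pen        | Wendy   
Keyboard   | Wendy   


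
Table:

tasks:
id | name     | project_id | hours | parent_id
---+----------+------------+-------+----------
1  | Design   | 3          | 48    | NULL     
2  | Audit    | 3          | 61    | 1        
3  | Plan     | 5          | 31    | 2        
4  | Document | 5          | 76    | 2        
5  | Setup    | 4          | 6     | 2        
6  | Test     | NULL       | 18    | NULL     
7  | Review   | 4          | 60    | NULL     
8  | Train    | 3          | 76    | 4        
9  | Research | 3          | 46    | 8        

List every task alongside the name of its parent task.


This is a self-join: tasks is joined to a second copy of itself, matching each row's parent_id to another row's id. Use LEFT JOIN so rows with parent_id=NULL are kept.
  - task 1 (Design): parent_id=NULL -> NULL
  - task 2 (Audit): parent_id=1 -> Design
  - task 3 (Plan): parent_id=2 -> Audit
  - task 4 (Document): parent_id=2 -> Audit
  - task 5 (Setup): parent_id=2 -> Audit
  - task 6 (Test): parent_id=NULL -> NULL
  - task 7 (Review): parent_id=NULL -> NULL
  - task 8 (Train): parent_id=4 -> Document
  - task 9 (Research): parent_id=8 -> Train

SQL:
SELECT a.name AS item, b.name AS parent
FROM tasks a
LEFT JOIN tasks b ON a.parent_id = b.id

Result:
item     | parent  
---------+---------
Design   | NULL    
Audit    | Design  
Plan     | Audit   
Document | Audit   
Setup    | Audit   
Test     | NULL    
Review   | NULL    
Train    | Document
Research | Train   


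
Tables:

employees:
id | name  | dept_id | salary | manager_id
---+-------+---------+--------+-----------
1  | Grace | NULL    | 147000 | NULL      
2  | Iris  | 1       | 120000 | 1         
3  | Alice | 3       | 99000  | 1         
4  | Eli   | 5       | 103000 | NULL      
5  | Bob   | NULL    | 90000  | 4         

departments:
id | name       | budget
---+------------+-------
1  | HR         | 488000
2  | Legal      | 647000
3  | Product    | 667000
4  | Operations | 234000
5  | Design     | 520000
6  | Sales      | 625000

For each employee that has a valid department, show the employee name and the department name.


INNER JOIN keeps only employees rows whose dept_id matches an id in departments. Walk through each employee:
  - employee 1 (Grace): dept_id=NULL, no match -> dropped
  - employee 2 (Iris): dept_id=1 -> matches HR
  - employee 3 (Alice): dept_id=3 -> matches Product
  - employee 4 (Eli): dept_id=5 -> matches Design
  - employee 5 (Bob): dept_id=NULL, no match -> dropped
So 2 of 5 rows are dropped.

SQL:
SELECT a.name, b.name AS department
FROM employees a
INNER JOIN departments b ON a.dept_id = b.id

Result:
name  | department
------+-----------
Iris  | HR        
Alice | Product   
Eli   | Design    


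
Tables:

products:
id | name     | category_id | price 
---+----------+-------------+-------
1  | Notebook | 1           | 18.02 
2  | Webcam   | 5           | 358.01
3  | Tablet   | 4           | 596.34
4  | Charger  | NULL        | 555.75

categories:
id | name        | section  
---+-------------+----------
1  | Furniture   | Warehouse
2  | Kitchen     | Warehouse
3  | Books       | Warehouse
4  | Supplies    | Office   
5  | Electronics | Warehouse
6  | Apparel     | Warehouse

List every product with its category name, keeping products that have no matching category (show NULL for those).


LEFT JOIN keeps every row from products (the left table); where category_id has no match in categories, the category columns become NULL. Walk through each product:
  - product 1 (Notebook): category_id=1 -> matches Furniture
  - product 2 (Webcam): category_id=5 -> matches Electronics
  - product 3 (Tablet): category_id=4 -> matches Supplies
  - product 4 (Charger): category_id=NULL, no match -> kept with NULL
All 4 rows appear; 1 has NULL category.

SQL:
SELECT a.name, b.name AS category
FROM products a
LEFT JOIN categories b ON a.category_id = b.id

Result:
name     | category   
---------+------------
Notebook | Furniture  
Webcam   | Electronics
Tablet   | Supplies   
Charger  | NULL       


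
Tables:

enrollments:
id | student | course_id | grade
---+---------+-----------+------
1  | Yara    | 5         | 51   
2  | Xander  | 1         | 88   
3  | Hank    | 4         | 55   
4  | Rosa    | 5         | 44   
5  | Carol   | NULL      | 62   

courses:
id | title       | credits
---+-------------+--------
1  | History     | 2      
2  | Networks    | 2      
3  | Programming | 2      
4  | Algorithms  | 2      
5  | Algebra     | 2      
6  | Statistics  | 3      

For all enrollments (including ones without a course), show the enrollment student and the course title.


LEFT JOIN keeps every row from enrollments (the left table); where course_id has no match in courses, the course columns become NULL. Walk through each enrollment:
  - enrollment 1 (Yara): course_id=5 -> matches Algebra
  - enrollment 2 (Xander): course_id=1 -> matches History
  - enrollment 3 (Hank): course_id=4 -> matches Algorithms
  - enrollment 4 (Rosa): course_id=5 -> matches Algebra
  - enrollment 5 (Carol): course_id=NULL, no match -> kept with NULL
All 5 rows appear; 1 has NULL course.

SQL:
SELECT a.student, b.title AS course
FROM enrollments a
LEFT JOIN courses b ON a.course_id = b.id

Result:
student | course    
--------+-----------
Yara    | Algebra   
Xander  | History   
Hank    | Algorithms
Rosa    | Algebra   
Carol   | NULL      


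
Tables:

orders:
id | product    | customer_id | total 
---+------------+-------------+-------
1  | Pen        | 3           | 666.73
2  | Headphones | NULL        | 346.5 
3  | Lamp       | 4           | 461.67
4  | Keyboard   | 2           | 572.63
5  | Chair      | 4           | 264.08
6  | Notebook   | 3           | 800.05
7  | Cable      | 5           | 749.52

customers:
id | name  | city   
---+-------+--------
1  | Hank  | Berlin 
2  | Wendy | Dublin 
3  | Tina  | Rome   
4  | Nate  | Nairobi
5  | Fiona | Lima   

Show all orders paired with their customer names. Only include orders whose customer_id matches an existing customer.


INNER JOIN keeps only orders rows whose customer_id matches an id in customers. Walk through each order:
  - order 1 (Pen): customer_id=3 -> matches Tina
  - order 2 (Headphones): customer_id=NULL, no match -> dropped
  - order 3 (Lamp): customer_id=4 -> matches Nate
  - order 4 (Keyboard): customer_id=2 -> matches Wendy
  - order 5 (Chair): customer_id=4 -> matches Nate
  - order 6 (Notebook): customer_id=3 -> matches Tina
  - order 7 (Cable): customer_id=5 -> matches Fiona
So 1 of 7 rows is dropped.

SQL:
SELECT a.product, b.name AS customer
FROM orders a
INNER JOIN customers b ON a.customer_id = b.id

Result:
product  | customer
---------+---------
Pen      | Tina    
Lamp     | Nate    
Keyboard | Wendy   
Chair    | Nate    
Notebook | Tina    
Cable    | Fiona   


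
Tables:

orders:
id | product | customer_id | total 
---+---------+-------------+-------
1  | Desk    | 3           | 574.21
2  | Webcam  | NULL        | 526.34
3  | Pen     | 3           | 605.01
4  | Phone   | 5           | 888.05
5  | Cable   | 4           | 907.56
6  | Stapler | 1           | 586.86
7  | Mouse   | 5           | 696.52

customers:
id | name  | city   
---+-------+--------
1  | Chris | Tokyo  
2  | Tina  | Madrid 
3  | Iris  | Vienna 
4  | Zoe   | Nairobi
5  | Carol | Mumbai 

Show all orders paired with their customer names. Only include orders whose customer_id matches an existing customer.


INNER JOIN keeps only orders rows whose customer_id matches an id in customers. Walk through each order:
  - order 1 (Desk): customer_id=3 -> matches Iris
  - order 2 (Webcam): customer_id=NULL, no match -> dropped
  - order 3 (Pen): customer_id=3 -> matches Iris
  - order 4 (Phone): customer_id=5 -> matches Carol
  - order 5 (Cable): customer_id=4 -> matches Zoe
  - order 6 (Stapler): customer_id=1 -> matches Chris
  - order 7 (Mouse): customer_id=5 -> matches Carol
So 1 of 7 rows is dropped.

SQL:
SELECT a.product, b.name AS customer
FROM orders a
INNER JOIN customers b ON a.customer_id = b.id

Result:
product | customer
--------+---------
Desk    | Iris    
Pen     | Iris    
Phone   | Carol   
Cable   | Zoe     
Stapler | Chris   
Mouse   | Carol   


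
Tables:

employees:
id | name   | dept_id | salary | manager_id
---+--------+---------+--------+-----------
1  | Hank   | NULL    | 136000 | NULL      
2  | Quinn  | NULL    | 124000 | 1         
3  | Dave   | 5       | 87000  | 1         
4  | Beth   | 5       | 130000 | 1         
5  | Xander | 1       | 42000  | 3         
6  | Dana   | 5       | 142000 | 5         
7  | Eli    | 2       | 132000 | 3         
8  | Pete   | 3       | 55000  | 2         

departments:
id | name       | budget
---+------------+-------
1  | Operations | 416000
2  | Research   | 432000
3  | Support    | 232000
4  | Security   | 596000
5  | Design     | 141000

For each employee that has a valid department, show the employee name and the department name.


INNER JOIN keeps only employees rows whose dept_id matches an id in departments. Walk through each employee:
  - employee 1 (Hank): dept_id=NULL, no match -> dropped
  - employee 2 (Quinn): dept_id=NULL, no match -> dropped
  - employee 3 (Dave): dept_id=5 -> matches Design
  - employee 4 (Beth): dept_id=5 -> matches Design
  - employee 5 (Xander): dept_id=1 -> matches Operations
  - employee 6 (Dana): dept_id=5 -> matches Design
  - employee 7 (Eli): dept_id=2 -> matches Research
  - employee 8 (Pete): dept_id=3 -> matches Support
So 2 of 8 rows are dropped.

SQL:
SELECT a.name, b.name AS department
FROM employees a
INNER JOIN departments b ON a.dept_id = b.id

Result:
name   | department
-------+-----------
Dave   | Design    
Beth   | Design    
Xander | Operations
Dana   | Design    
Eli    | Research  
Pete   | Support   


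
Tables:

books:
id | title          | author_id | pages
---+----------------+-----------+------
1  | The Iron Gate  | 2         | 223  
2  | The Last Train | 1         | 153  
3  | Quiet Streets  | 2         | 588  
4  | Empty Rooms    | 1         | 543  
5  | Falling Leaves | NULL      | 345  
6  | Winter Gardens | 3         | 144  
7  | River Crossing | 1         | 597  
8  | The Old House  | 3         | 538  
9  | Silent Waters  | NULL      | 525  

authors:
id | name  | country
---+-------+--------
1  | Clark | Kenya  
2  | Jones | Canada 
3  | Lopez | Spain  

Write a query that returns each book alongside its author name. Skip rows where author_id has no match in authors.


INNER JOIN keeps only books rows whose author_id matches an id in authors. Walk through each book:
  - book 1 (The Iron Gate): author_id=2 -> matches Jones
  - book 2 (The Last Train): author_id=1 -> matches Clark
  - book 3 (Quiet Streets): author_id=2 -> matches Jones
  - book 4 (Empty Rooms): author_id=1 -> matches Clark
  - book 5 (Falling Leaves): author_id=NULL, no match -> dropped
  - book 6 (Winter Gardens): author_id=3 -> matches Lopez
  - book 7 (River Crossing): author_id=1 -> matches Clark
  - book 8 (The Old House): author_id=3 -> matches Lopez
  - book 9 (Silent Waters): author_id=NULL, no match -> dropped
So 2 of 9 rows are dropped.

SQL:
SELECT a.title, b.name AS author
FROM books a
INNER JOIN authors b ON a.author_id = b.id

Result:
title          | author
---------------+-------
The Iron Gate  | Jones 
The Last Train | Clark 
Quiet Streets  | Jones 
Empty Rooms    | Clark 
Winter Gardens | Lopez 
River Crossing | Clark 
The Old House  | Lopez 


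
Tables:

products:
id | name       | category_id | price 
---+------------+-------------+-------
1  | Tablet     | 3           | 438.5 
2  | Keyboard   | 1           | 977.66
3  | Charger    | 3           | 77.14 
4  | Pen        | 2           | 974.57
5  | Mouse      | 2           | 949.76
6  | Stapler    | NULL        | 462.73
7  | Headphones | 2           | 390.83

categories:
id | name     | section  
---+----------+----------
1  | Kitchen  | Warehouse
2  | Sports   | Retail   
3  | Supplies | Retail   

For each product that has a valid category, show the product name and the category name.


INNER JOIN keeps only products rows whose category_id matches an id in categories. Walk through each product:
  - product 1 (Tablet): category_id=3 -> matches Supplies
  - product 2 (Keyboard): category_id=1 -> matches Kitchen
  - product 3 (Charger): category_id=3 -> matches Supplies
  - product 4 (Pen): category_id=2 -> matches Sports
  - product 5 (Mouse): category_id=2 -> matches Sports
  - product 6 (Stapler): category_id=NULL, no match -> dropped
  - product 7 (Headphones): category_id=2 -> matches Sports
So 1 of 7 rows is dropped.

SQL:
SELECT a.name, b.name AS category
FROM products a
INNER JOIN categories b ON a.category_id = b.id

Result:
name       | category
-----------+---------
Tablet     | Supplies
Keyboard   | Kitchen 
Charger    | Supplies
Pen        | Sports  
Mouse      | Sports  
Headphones | Sports  


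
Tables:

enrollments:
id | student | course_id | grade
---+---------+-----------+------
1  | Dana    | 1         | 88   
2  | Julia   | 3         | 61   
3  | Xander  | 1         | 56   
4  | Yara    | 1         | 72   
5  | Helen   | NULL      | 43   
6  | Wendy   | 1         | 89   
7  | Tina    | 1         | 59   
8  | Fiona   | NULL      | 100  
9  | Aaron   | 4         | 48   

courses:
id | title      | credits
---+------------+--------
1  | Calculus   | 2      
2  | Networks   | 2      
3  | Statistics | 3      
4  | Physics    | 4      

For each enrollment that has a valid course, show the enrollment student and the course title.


INNER JOIN keeps only enrollments rows whose course_id matches an id in courses. Walk through each enrollment:
  - enrollment 1 (Dana): course_id=1 -> matches Calculus
  - enrollment 2 (Julia): course_id=3 -> matches Statistics
  - enrollment 3 (Xander): course_id=1 -> matches Calculus
  - enrollment 4 (Yara): course_id=1 -> matches Calculus
  - enrollment 5 (Helen): course_id=NULL, no match -> dropped
  - enrollment 6 (Wendy): course_id=1 -> matches Calculus
  - enrollment 7 (Tina): course_id=1 -> matches Calculus
  - enrollment 8 (Fiona): course_id=NULL, no match -> dropped
  - enrollment 9 (Aaron): course_id=4 -> matches Physics
So 2 of 9 rows are dropped.

SQL:
SELECT a.student, b.title AS course
FROM enrollments a
INNER JOIN courses b ON a.course_id = b.id

Result:
student | course    
--------+-----------
Dana    | Calculus  
Julia   | Statistics
Xander  | Calculus  
Yara    | Calculus  
Wendy   | Calculus  
Tina    | Calculus  
Aaron   | Physics   


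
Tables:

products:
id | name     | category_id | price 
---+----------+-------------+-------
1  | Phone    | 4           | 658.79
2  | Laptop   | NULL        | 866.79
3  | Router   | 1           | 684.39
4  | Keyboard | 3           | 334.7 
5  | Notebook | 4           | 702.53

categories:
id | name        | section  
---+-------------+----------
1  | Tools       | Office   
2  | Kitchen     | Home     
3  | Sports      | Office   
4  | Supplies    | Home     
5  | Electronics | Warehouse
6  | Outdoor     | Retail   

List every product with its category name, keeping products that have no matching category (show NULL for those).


LEFT JOIN keeps every row from products (the left table); where category_id has no match in categories, the category columns become NULL. Walk through each product:
  - product 1 (Phone): category_id=4 -> matches Supplies
  - product 2 (Laptop): category_id=NULL, no match -> kept with NULL
  - product 3 (Router): category_id=1 -> matches Tools
  - product 4 (Keyboard): category_id=3 -> matches Sports
  - product 5 (Notebook): category_id=4 -> matches Supplies
All 5 rows appear; 1 has NULL category.

SQL:
SELECT a.name, b.name AS category
FROM products a
LEFT JOIN categories b ON a.category_id = b.id

Result:
name     | category
---------+---------
Phone    | Supplies
Laptop   | NULL    
Router   | Tools   
Keyboard | Sports  
Notebook | Supplies


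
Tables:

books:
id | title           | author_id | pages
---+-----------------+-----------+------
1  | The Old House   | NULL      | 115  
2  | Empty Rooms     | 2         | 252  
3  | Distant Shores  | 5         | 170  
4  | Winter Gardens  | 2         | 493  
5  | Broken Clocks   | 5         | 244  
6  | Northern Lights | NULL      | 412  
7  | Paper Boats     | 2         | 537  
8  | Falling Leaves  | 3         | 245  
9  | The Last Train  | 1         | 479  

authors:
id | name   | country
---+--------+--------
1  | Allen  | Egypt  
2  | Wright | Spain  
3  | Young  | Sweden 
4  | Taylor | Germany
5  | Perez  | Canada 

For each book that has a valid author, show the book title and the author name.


INNER JOIN keeps only books rows whose author_id matches an id in authors. Walk through each book:
  - book 1 (The Old House): author_id=NULL, no match -> dropped
  - book 2 (Empty Rooms): author_id=2 -> matches Wright
  - book 3 (Distant Shores): author_id=5 -> matches Perez
  - book 4 (Winter Gardens): author_id=2 -> matches Wright
  - book 5 (Broken Clocks): author_id=5 -> matches Perez
  - book 6 (Northern Lights): author_id=NULL, no match -> dropped
  - book 7 (Paper Boats): author_id=2 -> matches Wright
  - book 8 (Falling Leaves): author_id=3 -> matches Young
  - book 9 (The Last Train): author_id=1 -> matches Allen
So 2 of 9 rows are dropped.

SQL:
SELECT a.title, b.name AS author
FROM books a
INNER JOIN authors b ON a.author_id = b.id

Result:
title          | author
---------------+-------
Empty Rooms    | Wright
Distant Shores | Perez 
Winter Gardens | Wright
Broken Clocks  | Perez 
Paper Boats    | Wright
Falling Leaves | Young 
The Last Train | Allen 


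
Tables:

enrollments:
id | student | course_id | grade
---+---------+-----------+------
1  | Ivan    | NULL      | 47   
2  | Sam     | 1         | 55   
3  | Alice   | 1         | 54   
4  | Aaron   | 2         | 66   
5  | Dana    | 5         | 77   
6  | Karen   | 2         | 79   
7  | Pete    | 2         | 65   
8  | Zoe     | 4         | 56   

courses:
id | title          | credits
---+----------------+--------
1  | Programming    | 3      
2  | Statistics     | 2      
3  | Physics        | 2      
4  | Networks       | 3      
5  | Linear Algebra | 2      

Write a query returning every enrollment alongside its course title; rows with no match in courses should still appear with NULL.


LEFT JOIN keeps every row from enrollments (the left table); where course_id has no match in courses, the course columns become NULL. Walk through each enrollment:
  - enrollment 1 (Ivan): course_id=NULL, no match -> kept with NULL
  - enrollment 2 (Sam): course_id=1 -> matches Programming
  - enrollment 3 (Alice): course_id=1 -> matches Programming
  - enrollment 4 (Aaron): course_id=2 -> matches Statistics
  - enrollment 5 (Dana): course_id=5 -> matches Linear Algebra
  - enrollment 6 (Karen): course_id=2 -> matches Statistics
  - enrollment 7 (Pete): course_id=2 -> matches Statistics
  - enrollment 8 (Zoe): course_id=4 -> matches Networks
All 8 rows appear; 1 has NULL course.

SQL:
SELECT a.student, b.title AS course
FROM enrollments a
LEFT JOIN courses b ON a.course_id = b.id

Result:
student | course        
--------+---------------
Ivan    | NULL          
Sam     | Programming   
Alice   | Programming   
Aaron   | Statistics    
Dana    | Linear Algebra
Karen   | Statistics    
Pete    | Statistics    
Zoe     | Networks      
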